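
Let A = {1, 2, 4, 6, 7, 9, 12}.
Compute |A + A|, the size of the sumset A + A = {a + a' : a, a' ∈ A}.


A + A = {a + a' : a, a' ∈ A}; |A| = 7.
General bounds: 2|A| - 1 ≤ |A + A| ≤ |A|(|A|+1)/2, i.e. 13 ≤ |A + A| ≤ 28.
Lower bound 2|A|-1 is attained iff A is an arithmetic progression.
Enumerate sums a + a' for a ≤ a' (symmetric, so this suffices):
a = 1: 1+1=2, 1+2=3, 1+4=5, 1+6=7, 1+7=8, 1+9=10, 1+12=13
a = 2: 2+2=4, 2+4=6, 2+6=8, 2+7=9, 2+9=11, 2+12=14
a = 4: 4+4=8, 4+6=10, 4+7=11, 4+9=13, 4+12=16
a = 6: 6+6=12, 6+7=13, 6+9=15, 6+12=18
a = 7: 7+7=14, 7+9=16, 7+12=19
a = 9: 9+9=18, 9+12=21
a = 12: 12+12=24
Distinct sums: {2, 3, 4, 5, 6, 7, 8, 9, 10, 11, 12, 13, 14, 15, 16, 18, 19, 21, 24}
|A + A| = 19

|A + A| = 19


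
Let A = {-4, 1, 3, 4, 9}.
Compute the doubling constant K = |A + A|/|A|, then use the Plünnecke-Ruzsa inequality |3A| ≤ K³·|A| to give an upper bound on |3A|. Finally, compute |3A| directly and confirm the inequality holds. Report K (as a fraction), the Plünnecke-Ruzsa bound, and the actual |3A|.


|A| = 5.
Step 1: Compute A + A by enumerating all 25 pairs.
A + A = {-8, -3, -1, 0, 2, 4, 5, 6, 7, 8, 10, 12, 13, 18}, so |A + A| = 14.
Step 2: Doubling constant K = |A + A|/|A| = 14/5 = 14/5 ≈ 2.8000.
Step 3: Plünnecke-Ruzsa gives |3A| ≤ K³·|A| = (2.8000)³ · 5 ≈ 109.7600.
Step 4: Compute 3A = A + A + A directly by enumerating all triples (a,b,c) ∈ A³; |3A| = 27.
Step 5: Check 27 ≤ 109.7600? Yes ✓.

K = 14/5, Plünnecke-Ruzsa bound K³|A| ≈ 109.7600, |3A| = 27, inequality holds.


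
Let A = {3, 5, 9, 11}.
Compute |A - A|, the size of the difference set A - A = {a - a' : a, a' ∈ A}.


A - A = {a - a' : a, a' ∈ A}; |A| = 4.
Bounds: 2|A|-1 ≤ |A - A| ≤ |A|² - |A| + 1, i.e. 7 ≤ |A - A| ≤ 13.
Note: 0 ∈ A - A always (from a - a). The set is symmetric: if d ∈ A - A then -d ∈ A - A.
Enumerate nonzero differences d = a - a' with a > a' (then include -d):
Positive differences: {2, 4, 6, 8}
Full difference set: {0} ∪ (positive diffs) ∪ (negative diffs).
|A - A| = 1 + 2·4 = 9 (matches direct enumeration: 9).

|A - A| = 9


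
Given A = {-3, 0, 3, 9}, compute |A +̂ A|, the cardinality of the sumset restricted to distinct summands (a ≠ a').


Restricted sumset: A +̂ A = {a + a' : a ∈ A, a' ∈ A, a ≠ a'}.
Equivalently, take A + A and drop any sum 2a that is achievable ONLY as a + a for a ∈ A (i.e. sums representable only with equal summands).
Enumerate pairs (a, a') with a < a' (symmetric, so each unordered pair gives one sum; this covers all a ≠ a'):
  -3 + 0 = -3
  -3 + 3 = 0
  -3 + 9 = 6
  0 + 3 = 3
  0 + 9 = 9
  3 + 9 = 12
Collected distinct sums: {-3, 0, 3, 6, 9, 12}
|A +̂ A| = 6
(Reference bound: |A +̂ A| ≥ 2|A| - 3 for |A| ≥ 2, with |A| = 4 giving ≥ 5.)

|A +̂ A| = 6


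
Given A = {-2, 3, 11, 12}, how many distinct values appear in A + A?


A + A = {a + a' : a, a' ∈ A}; |A| = 4.
General bounds: 2|A| - 1 ≤ |A + A| ≤ |A|(|A|+1)/2, i.e. 7 ≤ |A + A| ≤ 10.
Lower bound 2|A|-1 is attained iff A is an arithmetic progression.
Enumerate sums a + a' for a ≤ a' (symmetric, so this suffices):
a = -2: -2+-2=-4, -2+3=1, -2+11=9, -2+12=10
a = 3: 3+3=6, 3+11=14, 3+12=15
a = 11: 11+11=22, 11+12=23
a = 12: 12+12=24
Distinct sums: {-4, 1, 6, 9, 10, 14, 15, 22, 23, 24}
|A + A| = 10

|A + A| = 10


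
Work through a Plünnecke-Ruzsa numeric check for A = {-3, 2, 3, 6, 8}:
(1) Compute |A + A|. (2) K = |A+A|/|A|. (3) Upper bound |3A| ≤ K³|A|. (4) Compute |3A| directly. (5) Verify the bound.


|A| = 5.
Step 1: Compute A + A by enumerating all 25 pairs.
A + A = {-6, -1, 0, 3, 4, 5, 6, 8, 9, 10, 11, 12, 14, 16}, so |A + A| = 14.
Step 2: Doubling constant K = |A + A|/|A| = 14/5 = 14/5 ≈ 2.8000.
Step 3: Plünnecke-Ruzsa gives |3A| ≤ K³·|A| = (2.8000)³ · 5 ≈ 109.7600.
Step 4: Compute 3A = A + A + A directly by enumerating all triples (a,b,c) ∈ A³; |3A| = 25.
Step 5: Check 25 ≤ 109.7600? Yes ✓.

K = 14/5, Plünnecke-Ruzsa bound K³|A| ≈ 109.7600, |3A| = 25, inequality holds.


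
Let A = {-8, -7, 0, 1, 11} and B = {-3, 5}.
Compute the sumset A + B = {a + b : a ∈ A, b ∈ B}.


A + B = {a + b : a ∈ A, b ∈ B}.
Enumerate all |A|·|B| = 5·2 = 10 pairs (a, b) and collect distinct sums.
a = -8: -8+-3=-11, -8+5=-3
a = -7: -7+-3=-10, -7+5=-2
a = 0: 0+-3=-3, 0+5=5
a = 1: 1+-3=-2, 1+5=6
a = 11: 11+-3=8, 11+5=16
Collecting distinct sums: A + B = {-11, -10, -3, -2, 5, 6, 8, 16}
|A + B| = 8

A + B = {-11, -10, -3, -2, 5, 6, 8, 16}


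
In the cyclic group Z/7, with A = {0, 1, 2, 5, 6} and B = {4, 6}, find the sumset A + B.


Work in Z/7Z: reduce every sum a + b modulo 7.
Enumerate all 10 pairs:
a = 0: 0+4=4, 0+6=6
a = 1: 1+4=5, 1+6=0
a = 2: 2+4=6, 2+6=1
a = 5: 5+4=2, 5+6=4
a = 6: 6+4=3, 6+6=5
Distinct residues collected: {0, 1, 2, 3, 4, 5, 6}
|A + B| = 7 (out of 7 total residues).

A + B = {0, 1, 2, 3, 4, 5, 6}


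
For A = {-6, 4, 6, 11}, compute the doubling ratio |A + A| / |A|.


|A| = 4.
Compute A + A by enumerating all 16 pairs.
A + A = {-12, -2, 0, 5, 8, 10, 12, 15, 17, 22}, so |A + A| = 10.
K = |A + A| / |A| = 10/4 = 5/2 ≈ 2.5000.
Reference: AP of size 4 gives K = 7/4 ≈ 1.7500; a fully generic set of size 4 gives K ≈ 2.5000.

|A| = 4, |A + A| = 10, K = 10/4 = 5/2.


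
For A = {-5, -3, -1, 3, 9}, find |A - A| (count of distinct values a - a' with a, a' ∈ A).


A - A = {a - a' : a, a' ∈ A}; |A| = 5.
Bounds: 2|A|-1 ≤ |A - A| ≤ |A|² - |A| + 1, i.e. 9 ≤ |A - A| ≤ 21.
Note: 0 ∈ A - A always (from a - a). The set is symmetric: if d ∈ A - A then -d ∈ A - A.
Enumerate nonzero differences d = a - a' with a > a' (then include -d):
Positive differences: {2, 4, 6, 8, 10, 12, 14}
Full difference set: {0} ∪ (positive diffs) ∪ (negative diffs).
|A - A| = 1 + 2·7 = 15 (matches direct enumeration: 15).

|A - A| = 15


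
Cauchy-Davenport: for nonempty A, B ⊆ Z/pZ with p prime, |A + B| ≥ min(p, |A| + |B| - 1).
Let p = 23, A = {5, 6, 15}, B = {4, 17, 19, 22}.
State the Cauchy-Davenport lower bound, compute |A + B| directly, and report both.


Cauchy-Davenport: |A + B| ≥ min(p, |A| + |B| - 1) for A, B nonempty in Z/pZ.
|A| = 3, |B| = 4, p = 23.
CD lower bound = min(23, 3 + 4 - 1) = min(23, 6) = 6.
Compute A + B mod 23 directly:
a = 5: 5+4=9, 5+17=22, 5+19=1, 5+22=4
a = 6: 6+4=10, 6+17=0, 6+19=2, 6+22=5
a = 15: 15+4=19, 15+17=9, 15+19=11, 15+22=14
A + B = {0, 1, 2, 4, 5, 9, 10, 11, 14, 19, 22}, so |A + B| = 11.
Verify: 11 ≥ 6? Yes ✓.

CD lower bound = 6, actual |A + B| = 11.


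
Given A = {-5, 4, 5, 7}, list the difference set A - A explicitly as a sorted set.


A - A = {a - a' : a, a' ∈ A}.
Compute a - a' for each ordered pair (a, a'):
a = -5: -5--5=0, -5-4=-9, -5-5=-10, -5-7=-12
a = 4: 4--5=9, 4-4=0, 4-5=-1, 4-7=-3
a = 5: 5--5=10, 5-4=1, 5-5=0, 5-7=-2
a = 7: 7--5=12, 7-4=3, 7-5=2, 7-7=0
Collecting distinct values (and noting 0 appears from a-a):
A - A = {-12, -10, -9, -3, -2, -1, 0, 1, 2, 3, 9, 10, 12}
|A - A| = 13

A - A = {-12, -10, -9, -3, -2, -1, 0, 1, 2, 3, 9, 10, 12}


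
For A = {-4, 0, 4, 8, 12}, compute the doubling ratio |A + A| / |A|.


|A| = 5.
Compute A + A by enumerating all 25 pairs.
A + A = {-8, -4, 0, 4, 8, 12, 16, 20, 24}, so |A + A| = 9.
K = |A + A| / |A| = 9/5 (already in lowest terms) ≈ 1.8000.
Reference: AP of size 5 gives K = 9/5 ≈ 1.8000; a fully generic set of size 5 gives K ≈ 3.0000.

|A| = 5, |A + A| = 9, K = 9/5.


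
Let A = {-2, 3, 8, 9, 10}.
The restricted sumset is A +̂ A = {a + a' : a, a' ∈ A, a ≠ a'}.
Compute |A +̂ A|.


Restricted sumset: A +̂ A = {a + a' : a ∈ A, a' ∈ A, a ≠ a'}.
Equivalently, take A + A and drop any sum 2a that is achievable ONLY as a + a for a ∈ A (i.e. sums representable only with equal summands).
Enumerate pairs (a, a') with a < a' (symmetric, so each unordered pair gives one sum; this covers all a ≠ a'):
  -2 + 3 = 1
  -2 + 8 = 6
  -2 + 9 = 7
  -2 + 10 = 8
  3 + 8 = 11
  3 + 9 = 12
  3 + 10 = 13
  8 + 9 = 17
  8 + 10 = 18
  9 + 10 = 19
Collected distinct sums: {1, 6, 7, 8, 11, 12, 13, 17, 18, 19}
|A +̂ A| = 10
(Reference bound: |A +̂ A| ≥ 2|A| - 3 for |A| ≥ 2, with |A| = 5 giving ≥ 7.)

|A +̂ A| = 10


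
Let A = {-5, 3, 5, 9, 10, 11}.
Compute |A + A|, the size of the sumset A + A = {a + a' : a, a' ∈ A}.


A + A = {a + a' : a, a' ∈ A}; |A| = 6.
General bounds: 2|A| - 1 ≤ |A + A| ≤ |A|(|A|+1)/2, i.e. 11 ≤ |A + A| ≤ 21.
Lower bound 2|A|-1 is attained iff A is an arithmetic progression.
Enumerate sums a + a' for a ≤ a' (symmetric, so this suffices):
a = -5: -5+-5=-10, -5+3=-2, -5+5=0, -5+9=4, -5+10=5, -5+11=6
a = 3: 3+3=6, 3+5=8, 3+9=12, 3+10=13, 3+11=14
a = 5: 5+5=10, 5+9=14, 5+10=15, 5+11=16
a = 9: 9+9=18, 9+10=19, 9+11=20
a = 10: 10+10=20, 10+11=21
a = 11: 11+11=22
Distinct sums: {-10, -2, 0, 4, 5, 6, 8, 10, 12, 13, 14, 15, 16, 18, 19, 20, 21, 22}
|A + A| = 18

|A + A| = 18


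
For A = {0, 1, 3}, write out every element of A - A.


A - A = {a - a' : a, a' ∈ A}.
Compute a - a' for each ordered pair (a, a'):
a = 0: 0-0=0, 0-1=-1, 0-3=-3
a = 1: 1-0=1, 1-1=0, 1-3=-2
a = 3: 3-0=3, 3-1=2, 3-3=0
Collecting distinct values (and noting 0 appears from a-a):
A - A = {-3, -2, -1, 0, 1, 2, 3}
|A - A| = 7

A - A = {-3, -2, -1, 0, 1, 2, 3}


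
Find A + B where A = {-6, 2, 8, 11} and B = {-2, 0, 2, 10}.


A + B = {a + b : a ∈ A, b ∈ B}.
Enumerate all |A|·|B| = 4·4 = 16 pairs (a, b) and collect distinct sums.
a = -6: -6+-2=-8, -6+0=-6, -6+2=-4, -6+10=4
a = 2: 2+-2=0, 2+0=2, 2+2=4, 2+10=12
a = 8: 8+-2=6, 8+0=8, 8+2=10, 8+10=18
a = 11: 11+-2=9, 11+0=11, 11+2=13, 11+10=21
Collecting distinct sums: A + B = {-8, -6, -4, 0, 2, 4, 6, 8, 9, 10, 11, 12, 13, 18, 21}
|A + B| = 15

A + B = {-8, -6, -4, 0, 2, 4, 6, 8, 9, 10, 11, 12, 13, 18, 21}


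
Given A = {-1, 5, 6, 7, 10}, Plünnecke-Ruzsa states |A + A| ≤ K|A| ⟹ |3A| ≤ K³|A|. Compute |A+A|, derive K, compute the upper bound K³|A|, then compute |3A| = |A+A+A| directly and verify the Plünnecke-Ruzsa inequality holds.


|A| = 5.
Step 1: Compute A + A by enumerating all 25 pairs.
A + A = {-2, 4, 5, 6, 9, 10, 11, 12, 13, 14, 15, 16, 17, 20}, so |A + A| = 14.
Step 2: Doubling constant K = |A + A|/|A| = 14/5 = 14/5 ≈ 2.8000.
Step 3: Plünnecke-Ruzsa gives |3A| ≤ K³·|A| = (2.8000)³ · 5 ≈ 109.7600.
Step 4: Compute 3A = A + A + A directly by enumerating all triples (a,b,c) ∈ A³; |3A| = 25.
Step 5: Check 25 ≤ 109.7600? Yes ✓.

K = 14/5, Plünnecke-Ruzsa bound K³|A| ≈ 109.7600, |3A| = 25, inequality holds.


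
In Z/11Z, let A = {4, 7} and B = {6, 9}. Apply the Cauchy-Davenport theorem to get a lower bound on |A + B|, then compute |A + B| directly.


Cauchy-Davenport: |A + B| ≥ min(p, |A| + |B| - 1) for A, B nonempty in Z/pZ.
|A| = 2, |B| = 2, p = 11.
CD lower bound = min(11, 2 + 2 - 1) = min(11, 3) = 3.
Compute A + B mod 11 directly:
a = 4: 4+6=10, 4+9=2
a = 7: 7+6=2, 7+9=5
A + B = {2, 5, 10}, so |A + B| = 3.
Verify: 3 ≥ 3? Yes ✓.

CD lower bound = 3, actual |A + B| = 3.


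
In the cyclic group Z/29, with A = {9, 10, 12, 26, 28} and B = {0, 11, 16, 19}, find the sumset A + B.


Work in Z/29Z: reduce every sum a + b modulo 29.
Enumerate all 20 pairs:
a = 9: 9+0=9, 9+11=20, 9+16=25, 9+19=28
a = 10: 10+0=10, 10+11=21, 10+16=26, 10+19=0
a = 12: 12+0=12, 12+11=23, 12+16=28, 12+19=2
a = 26: 26+0=26, 26+11=8, 26+16=13, 26+19=16
a = 28: 28+0=28, 28+11=10, 28+16=15, 28+19=18
Distinct residues collected: {0, 2, 8, 9, 10, 12, 13, 15, 16, 18, 20, 21, 23, 25, 26, 28}
|A + B| = 16 (out of 29 total residues).

A + B = {0, 2, 8, 9, 10, 12, 13, 15, 16, 18, 20, 21, 23, 25, 26, 28}


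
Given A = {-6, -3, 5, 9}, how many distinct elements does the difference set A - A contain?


A - A = {a - a' : a, a' ∈ A}; |A| = 4.
Bounds: 2|A|-1 ≤ |A - A| ≤ |A|² - |A| + 1, i.e. 7 ≤ |A - A| ≤ 13.
Note: 0 ∈ A - A always (from a - a). The set is symmetric: if d ∈ A - A then -d ∈ A - A.
Enumerate nonzero differences d = a - a' with a > a' (then include -d):
Positive differences: {3, 4, 8, 11, 12, 15}
Full difference set: {0} ∪ (positive diffs) ∪ (negative diffs).
|A - A| = 1 + 2·6 = 13 (matches direct enumeration: 13).

|A - A| = 13


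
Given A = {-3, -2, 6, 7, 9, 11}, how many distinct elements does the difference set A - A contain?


A - A = {a - a' : a, a' ∈ A}; |A| = 6.
Bounds: 2|A|-1 ≤ |A - A| ≤ |A|² - |A| + 1, i.e. 11 ≤ |A - A| ≤ 31.
Note: 0 ∈ A - A always (from a - a). The set is symmetric: if d ∈ A - A then -d ∈ A - A.
Enumerate nonzero differences d = a - a' with a > a' (then include -d):
Positive differences: {1, 2, 3, 4, 5, 8, 9, 10, 11, 12, 13, 14}
Full difference set: {0} ∪ (positive diffs) ∪ (negative diffs).
|A - A| = 1 + 2·12 = 25 (matches direct enumeration: 25).

|A - A| = 25


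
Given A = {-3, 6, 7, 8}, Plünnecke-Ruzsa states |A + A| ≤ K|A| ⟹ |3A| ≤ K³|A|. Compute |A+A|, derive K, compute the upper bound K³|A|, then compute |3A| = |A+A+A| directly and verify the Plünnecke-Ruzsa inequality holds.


|A| = 4.
Step 1: Compute A + A by enumerating all 16 pairs.
A + A = {-6, 3, 4, 5, 12, 13, 14, 15, 16}, so |A + A| = 9.
Step 2: Doubling constant K = |A + A|/|A| = 9/4 = 9/4 ≈ 2.2500.
Step 3: Plünnecke-Ruzsa gives |3A| ≤ K³·|A| = (2.2500)³ · 4 ≈ 45.5625.
Step 4: Compute 3A = A + A + A directly by enumerating all triples (a,b,c) ∈ A³; |3A| = 16.
Step 5: Check 16 ≤ 45.5625? Yes ✓.

K = 9/4, Plünnecke-Ruzsa bound K³|A| ≈ 45.5625, |3A| = 16, inequality holds.


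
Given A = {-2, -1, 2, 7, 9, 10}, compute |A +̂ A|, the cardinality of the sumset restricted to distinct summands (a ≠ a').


Restricted sumset: A +̂ A = {a + a' : a ∈ A, a' ∈ A, a ≠ a'}.
Equivalently, take A + A and drop any sum 2a that is achievable ONLY as a + a for a ∈ A (i.e. sums representable only with equal summands).
Enumerate pairs (a, a') with a < a' (symmetric, so each unordered pair gives one sum; this covers all a ≠ a'):
  -2 + -1 = -3
  -2 + 2 = 0
  -2 + 7 = 5
  -2 + 9 = 7
  -2 + 10 = 8
  -1 + 2 = 1
  -1 + 7 = 6
  -1 + 9 = 8
  -1 + 10 = 9
  2 + 7 = 9
  2 + 9 = 11
  2 + 10 = 12
  7 + 9 = 16
  7 + 10 = 17
  9 + 10 = 19
Collected distinct sums: {-3, 0, 1, 5, 6, 7, 8, 9, 11, 12, 16, 17, 19}
|A +̂ A| = 13
(Reference bound: |A +̂ A| ≥ 2|A| - 3 for |A| ≥ 2, with |A| = 6 giving ≥ 9.)

|A +̂ A| = 13


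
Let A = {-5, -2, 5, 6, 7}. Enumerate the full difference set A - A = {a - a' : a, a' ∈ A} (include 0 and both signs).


A - A = {a - a' : a, a' ∈ A}.
Compute a - a' for each ordered pair (a, a'):
a = -5: -5--5=0, -5--2=-3, -5-5=-10, -5-6=-11, -5-7=-12
a = -2: -2--5=3, -2--2=0, -2-5=-7, -2-6=-8, -2-7=-9
a = 5: 5--5=10, 5--2=7, 5-5=0, 5-6=-1, 5-7=-2
a = 6: 6--5=11, 6--2=8, 6-5=1, 6-6=0, 6-7=-1
a = 7: 7--5=12, 7--2=9, 7-5=2, 7-6=1, 7-7=0
Collecting distinct values (and noting 0 appears from a-a):
A - A = {-12, -11, -10, -9, -8, -7, -3, -2, -1, 0, 1, 2, 3, 7, 8, 9, 10, 11, 12}
|A - A| = 19

A - A = {-12, -11, -10, -9, -8, -7, -3, -2, -1, 0, 1, 2, 3, 7, 8, 9, 10, 11, 12}


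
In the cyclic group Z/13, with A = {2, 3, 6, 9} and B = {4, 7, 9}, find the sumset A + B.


Work in Z/13Z: reduce every sum a + b modulo 13.
Enumerate all 12 pairs:
a = 2: 2+4=6, 2+7=9, 2+9=11
a = 3: 3+4=7, 3+7=10, 3+9=12
a = 6: 6+4=10, 6+7=0, 6+9=2
a = 9: 9+4=0, 9+7=3, 9+9=5
Distinct residues collected: {0, 2, 3, 5, 6, 7, 9, 10, 11, 12}
|A + B| = 10 (out of 13 total residues).

A + B = {0, 2, 3, 5, 6, 7, 9, 10, 11, 12}


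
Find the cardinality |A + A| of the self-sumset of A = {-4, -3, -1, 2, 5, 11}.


A + A = {a + a' : a, a' ∈ A}; |A| = 6.
General bounds: 2|A| - 1 ≤ |A + A| ≤ |A|(|A|+1)/2, i.e. 11 ≤ |A + A| ≤ 21.
Lower bound 2|A|-1 is attained iff A is an arithmetic progression.
Enumerate sums a + a' for a ≤ a' (symmetric, so this suffices):
a = -4: -4+-4=-8, -4+-3=-7, -4+-1=-5, -4+2=-2, -4+5=1, -4+11=7
a = -3: -3+-3=-6, -3+-1=-4, -3+2=-1, -3+5=2, -3+11=8
a = -1: -1+-1=-2, -1+2=1, -1+5=4, -1+11=10
a = 2: 2+2=4, 2+5=7, 2+11=13
a = 5: 5+5=10, 5+11=16
a = 11: 11+11=22
Distinct sums: {-8, -7, -6, -5, -4, -2, -1, 1, 2, 4, 7, 8, 10, 13, 16, 22}
|A + A| = 16

|A + A| = 16


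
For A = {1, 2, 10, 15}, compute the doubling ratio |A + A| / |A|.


|A| = 4.
Compute A + A by enumerating all 16 pairs.
A + A = {2, 3, 4, 11, 12, 16, 17, 20, 25, 30}, so |A + A| = 10.
K = |A + A| / |A| = 10/4 = 5/2 ≈ 2.5000.
Reference: AP of size 4 gives K = 7/4 ≈ 1.7500; a fully generic set of size 4 gives K ≈ 2.5000.

|A| = 4, |A + A| = 10, K = 10/4 = 5/2.


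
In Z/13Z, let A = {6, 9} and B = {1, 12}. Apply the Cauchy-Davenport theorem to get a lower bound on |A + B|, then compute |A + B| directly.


Cauchy-Davenport: |A + B| ≥ min(p, |A| + |B| - 1) for A, B nonempty in Z/pZ.
|A| = 2, |B| = 2, p = 13.
CD lower bound = min(13, 2 + 2 - 1) = min(13, 3) = 3.
Compute A + B mod 13 directly:
a = 6: 6+1=7, 6+12=5
a = 9: 9+1=10, 9+12=8
A + B = {5, 7, 8, 10}, so |A + B| = 4.
Verify: 4 ≥ 3? Yes ✓.

CD lower bound = 3, actual |A + B| = 4.


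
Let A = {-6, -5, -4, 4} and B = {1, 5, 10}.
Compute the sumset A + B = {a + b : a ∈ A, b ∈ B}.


A + B = {a + b : a ∈ A, b ∈ B}.
Enumerate all |A|·|B| = 4·3 = 12 pairs (a, b) and collect distinct sums.
a = -6: -6+1=-5, -6+5=-1, -6+10=4
a = -5: -5+1=-4, -5+5=0, -5+10=5
a = -4: -4+1=-3, -4+5=1, -4+10=6
a = 4: 4+1=5, 4+5=9, 4+10=14
Collecting distinct sums: A + B = {-5, -4, -3, -1, 0, 1, 4, 5, 6, 9, 14}
|A + B| = 11

A + B = {-5, -4, -3, -1, 0, 1, 4, 5, 6, 9, 14}


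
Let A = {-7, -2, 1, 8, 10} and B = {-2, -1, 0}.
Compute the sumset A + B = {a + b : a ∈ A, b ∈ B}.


A + B = {a + b : a ∈ A, b ∈ B}.
Enumerate all |A|·|B| = 5·3 = 15 pairs (a, b) and collect distinct sums.
a = -7: -7+-2=-9, -7+-1=-8, -7+0=-7
a = -2: -2+-2=-4, -2+-1=-3, -2+0=-2
a = 1: 1+-2=-1, 1+-1=0, 1+0=1
a = 8: 8+-2=6, 8+-1=7, 8+0=8
a = 10: 10+-2=8, 10+-1=9, 10+0=10
Collecting distinct sums: A + B = {-9, -8, -7, -4, -3, -2, -1, 0, 1, 6, 7, 8, 9, 10}
|A + B| = 14

A + B = {-9, -8, -7, -4, -3, -2, -1, 0, 1, 6, 7, 8, 9, 10}


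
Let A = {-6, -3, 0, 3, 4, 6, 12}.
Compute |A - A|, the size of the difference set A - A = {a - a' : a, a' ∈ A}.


A - A = {a - a' : a, a' ∈ A}; |A| = 7.
Bounds: 2|A|-1 ≤ |A - A| ≤ |A|² - |A| + 1, i.e. 13 ≤ |A - A| ≤ 43.
Note: 0 ∈ A - A always (from a - a). The set is symmetric: if d ∈ A - A then -d ∈ A - A.
Enumerate nonzero differences d = a - a' with a > a' (then include -d):
Positive differences: {1, 2, 3, 4, 6, 7, 8, 9, 10, 12, 15, 18}
Full difference set: {0} ∪ (positive diffs) ∪ (negative diffs).
|A - A| = 1 + 2·12 = 25 (matches direct enumeration: 25).

|A - A| = 25


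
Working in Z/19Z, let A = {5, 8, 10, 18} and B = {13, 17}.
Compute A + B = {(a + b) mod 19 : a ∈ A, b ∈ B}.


Work in Z/19Z: reduce every sum a + b modulo 19.
Enumerate all 8 pairs:
a = 5: 5+13=18, 5+17=3
a = 8: 8+13=2, 8+17=6
a = 10: 10+13=4, 10+17=8
a = 18: 18+13=12, 18+17=16
Distinct residues collected: {2, 3, 4, 6, 8, 12, 16, 18}
|A + B| = 8 (out of 19 total residues).

A + B = {2, 3, 4, 6, 8, 12, 16, 18}


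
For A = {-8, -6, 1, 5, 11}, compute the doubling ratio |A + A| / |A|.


|A| = 5.
Compute A + A by enumerating all 25 pairs.
A + A = {-16, -14, -12, -7, -5, -3, -1, 2, 3, 5, 6, 10, 12, 16, 22}, so |A + A| = 15.
K = |A + A| / |A| = 15/5 = 3/1 ≈ 3.0000.
Reference: AP of size 5 gives K = 9/5 ≈ 1.8000; a fully generic set of size 5 gives K ≈ 3.0000.

|A| = 5, |A + A| = 15, K = 15/5 = 3/1.


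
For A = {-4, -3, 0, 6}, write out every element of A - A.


A - A = {a - a' : a, a' ∈ A}.
Compute a - a' for each ordered pair (a, a'):
a = -4: -4--4=0, -4--3=-1, -4-0=-4, -4-6=-10
a = -3: -3--4=1, -3--3=0, -3-0=-3, -3-6=-9
a = 0: 0--4=4, 0--3=3, 0-0=0, 0-6=-6
a = 6: 6--4=10, 6--3=9, 6-0=6, 6-6=0
Collecting distinct values (and noting 0 appears from a-a):
A - A = {-10, -9, -6, -4, -3, -1, 0, 1, 3, 4, 6, 9, 10}
|A - A| = 13

A - A = {-10, -9, -6, -4, -3, -1, 0, 1, 3, 4, 6, 9, 10}


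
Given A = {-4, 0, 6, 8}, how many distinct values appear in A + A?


A + A = {a + a' : a, a' ∈ A}; |A| = 4.
General bounds: 2|A| - 1 ≤ |A + A| ≤ |A|(|A|+1)/2, i.e. 7 ≤ |A + A| ≤ 10.
Lower bound 2|A|-1 is attained iff A is an arithmetic progression.
Enumerate sums a + a' for a ≤ a' (symmetric, so this suffices):
a = -4: -4+-4=-8, -4+0=-4, -4+6=2, -4+8=4
a = 0: 0+0=0, 0+6=6, 0+8=8
a = 6: 6+6=12, 6+8=14
a = 8: 8+8=16
Distinct sums: {-8, -4, 0, 2, 4, 6, 8, 12, 14, 16}
|A + A| = 10

|A + A| = 10


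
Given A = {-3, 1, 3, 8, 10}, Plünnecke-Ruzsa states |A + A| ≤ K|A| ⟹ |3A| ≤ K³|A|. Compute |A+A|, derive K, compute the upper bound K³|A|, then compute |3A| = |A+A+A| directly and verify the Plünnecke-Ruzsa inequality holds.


|A| = 5.
Step 1: Compute A + A by enumerating all 25 pairs.
A + A = {-6, -2, 0, 2, 4, 5, 6, 7, 9, 11, 13, 16, 18, 20}, so |A + A| = 14.
Step 2: Doubling constant K = |A + A|/|A| = 14/5 = 14/5 ≈ 2.8000.
Step 3: Plünnecke-Ruzsa gives |3A| ≤ K³·|A| = (2.8000)³ · 5 ≈ 109.7600.
Step 4: Compute 3A = A + A + A directly by enumerating all triples (a,b,c) ∈ A³; |3A| = 27.
Step 5: Check 27 ≤ 109.7600? Yes ✓.

K = 14/5, Plünnecke-Ruzsa bound K³|A| ≈ 109.7600, |3A| = 27, inequality holds.


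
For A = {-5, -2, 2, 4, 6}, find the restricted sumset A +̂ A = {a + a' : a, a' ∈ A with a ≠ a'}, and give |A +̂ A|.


Restricted sumset: A +̂ A = {a + a' : a ∈ A, a' ∈ A, a ≠ a'}.
Equivalently, take A + A and drop any sum 2a that is achievable ONLY as a + a for a ∈ A (i.e. sums representable only with equal summands).
Enumerate pairs (a, a') with a < a' (symmetric, so each unordered pair gives one sum; this covers all a ≠ a'):
  -5 + -2 = -7
  -5 + 2 = -3
  -5 + 4 = -1
  -5 + 6 = 1
  -2 + 2 = 0
  -2 + 4 = 2
  -2 + 6 = 4
  2 + 4 = 6
  2 + 6 = 8
  4 + 6 = 10
Collected distinct sums: {-7, -3, -1, 0, 1, 2, 4, 6, 8, 10}
|A +̂ A| = 10
(Reference bound: |A +̂ A| ≥ 2|A| - 3 for |A| ≥ 2, with |A| = 5 giving ≥ 7.)

|A +̂ A| = 10


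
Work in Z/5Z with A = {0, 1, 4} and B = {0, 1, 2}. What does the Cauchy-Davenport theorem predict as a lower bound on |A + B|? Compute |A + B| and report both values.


Cauchy-Davenport: |A + B| ≥ min(p, |A| + |B| - 1) for A, B nonempty in Z/pZ.
|A| = 3, |B| = 3, p = 5.
CD lower bound = min(5, 3 + 3 - 1) = min(5, 5) = 5.
Compute A + B mod 5 directly:
a = 0: 0+0=0, 0+1=1, 0+2=2
a = 1: 1+0=1, 1+1=2, 1+2=3
a = 4: 4+0=4, 4+1=0, 4+2=1
A + B = {0, 1, 2, 3, 4}, so |A + B| = 5.
Verify: 5 ≥ 5? Yes ✓.

CD lower bound = 5, actual |A + B| = 5.


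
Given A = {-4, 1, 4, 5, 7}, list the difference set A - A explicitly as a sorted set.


A - A = {a - a' : a, a' ∈ A}.
Compute a - a' for each ordered pair (a, a'):
a = -4: -4--4=0, -4-1=-5, -4-4=-8, -4-5=-9, -4-7=-11
a = 1: 1--4=5, 1-1=0, 1-4=-3, 1-5=-4, 1-7=-6
a = 4: 4--4=8, 4-1=3, 4-4=0, 4-5=-1, 4-7=-3
a = 5: 5--4=9, 5-1=4, 5-4=1, 5-5=0, 5-7=-2
a = 7: 7--4=11, 7-1=6, 7-4=3, 7-5=2, 7-7=0
Collecting distinct values (and noting 0 appears from a-a):
A - A = {-11, -9, -8, -6, -5, -4, -3, -2, -1, 0, 1, 2, 3, 4, 5, 6, 8, 9, 11}
|A - A| = 19

A - A = {-11, -9, -8, -6, -5, -4, -3, -2, -1, 0, 1, 2, 3, 4, 5, 6, 8, 9, 11}


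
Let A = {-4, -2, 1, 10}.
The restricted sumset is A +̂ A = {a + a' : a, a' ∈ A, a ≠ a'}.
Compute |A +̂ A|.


Restricted sumset: A +̂ A = {a + a' : a ∈ A, a' ∈ A, a ≠ a'}.
Equivalently, take A + A and drop any sum 2a that is achievable ONLY as a + a for a ∈ A (i.e. sums representable only with equal summands).
Enumerate pairs (a, a') with a < a' (symmetric, so each unordered pair gives one sum; this covers all a ≠ a'):
  -4 + -2 = -6
  -4 + 1 = -3
  -4 + 10 = 6
  -2 + 1 = -1
  -2 + 10 = 8
  1 + 10 = 11
Collected distinct sums: {-6, -3, -1, 6, 8, 11}
|A +̂ A| = 6
(Reference bound: |A +̂ A| ≥ 2|A| - 3 for |A| ≥ 2, with |A| = 4 giving ≥ 5.)

|A +̂ A| = 6


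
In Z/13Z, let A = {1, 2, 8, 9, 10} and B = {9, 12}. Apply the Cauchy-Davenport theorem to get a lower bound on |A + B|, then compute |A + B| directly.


Cauchy-Davenport: |A + B| ≥ min(p, |A| + |B| - 1) for A, B nonempty in Z/pZ.
|A| = 5, |B| = 2, p = 13.
CD lower bound = min(13, 5 + 2 - 1) = min(13, 6) = 6.
Compute A + B mod 13 directly:
a = 1: 1+9=10, 1+12=0
a = 2: 2+9=11, 2+12=1
a = 8: 8+9=4, 8+12=7
a = 9: 9+9=5, 9+12=8
a = 10: 10+9=6, 10+12=9
A + B = {0, 1, 4, 5, 6, 7, 8, 9, 10, 11}, so |A + B| = 10.
Verify: 10 ≥ 6? Yes ✓.

CD lower bound = 6, actual |A + B| = 10.


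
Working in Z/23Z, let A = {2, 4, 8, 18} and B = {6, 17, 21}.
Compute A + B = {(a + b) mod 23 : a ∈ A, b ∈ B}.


Work in Z/23Z: reduce every sum a + b modulo 23.
Enumerate all 12 pairs:
a = 2: 2+6=8, 2+17=19, 2+21=0
a = 4: 4+6=10, 4+17=21, 4+21=2
a = 8: 8+6=14, 8+17=2, 8+21=6
a = 18: 18+6=1, 18+17=12, 18+21=16
Distinct residues collected: {0, 1, 2, 6, 8, 10, 12, 14, 16, 19, 21}
|A + B| = 11 (out of 23 total residues).

A + B = {0, 1, 2, 6, 8, 10, 12, 14, 16, 19, 21}


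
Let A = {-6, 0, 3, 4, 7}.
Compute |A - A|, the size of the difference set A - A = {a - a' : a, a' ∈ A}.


A - A = {a - a' : a, a' ∈ A}; |A| = 5.
Bounds: 2|A|-1 ≤ |A - A| ≤ |A|² - |A| + 1, i.e. 9 ≤ |A - A| ≤ 21.
Note: 0 ∈ A - A always (from a - a). The set is symmetric: if d ∈ A - A then -d ∈ A - A.
Enumerate nonzero differences d = a - a' with a > a' (then include -d):
Positive differences: {1, 3, 4, 6, 7, 9, 10, 13}
Full difference set: {0} ∪ (positive diffs) ∪ (negative diffs).
|A - A| = 1 + 2·8 = 17 (matches direct enumeration: 17).

|A - A| = 17


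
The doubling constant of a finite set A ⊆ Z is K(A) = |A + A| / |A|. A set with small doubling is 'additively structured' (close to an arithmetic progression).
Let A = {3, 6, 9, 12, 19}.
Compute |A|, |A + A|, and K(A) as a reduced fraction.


|A| = 5.
Compute A + A by enumerating all 25 pairs.
A + A = {6, 9, 12, 15, 18, 21, 22, 24, 25, 28, 31, 38}, so |A + A| = 12.
K = |A + A| / |A| = 12/5 (already in lowest terms) ≈ 2.4000.
Reference: AP of size 5 gives K = 9/5 ≈ 1.8000; a fully generic set of size 5 gives K ≈ 3.0000.

|A| = 5, |A + A| = 12, K = 12/5.


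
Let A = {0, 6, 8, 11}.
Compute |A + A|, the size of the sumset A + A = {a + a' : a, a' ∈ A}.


A + A = {a + a' : a, a' ∈ A}; |A| = 4.
General bounds: 2|A| - 1 ≤ |A + A| ≤ |A|(|A|+1)/2, i.e. 7 ≤ |A + A| ≤ 10.
Lower bound 2|A|-1 is attained iff A is an arithmetic progression.
Enumerate sums a + a' for a ≤ a' (symmetric, so this suffices):
a = 0: 0+0=0, 0+6=6, 0+8=8, 0+11=11
a = 6: 6+6=12, 6+8=14, 6+11=17
a = 8: 8+8=16, 8+11=19
a = 11: 11+11=22
Distinct sums: {0, 6, 8, 11, 12, 14, 16, 17, 19, 22}
|A + A| = 10

|A + A| = 10


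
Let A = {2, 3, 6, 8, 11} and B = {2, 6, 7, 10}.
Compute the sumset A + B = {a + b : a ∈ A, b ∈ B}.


A + B = {a + b : a ∈ A, b ∈ B}.
Enumerate all |A|·|B| = 5·4 = 20 pairs (a, b) and collect distinct sums.
a = 2: 2+2=4, 2+6=8, 2+7=9, 2+10=12
a = 3: 3+2=5, 3+6=9, 3+7=10, 3+10=13
a = 6: 6+2=8, 6+6=12, 6+7=13, 6+10=16
a = 8: 8+2=10, 8+6=14, 8+7=15, 8+10=18
a = 11: 11+2=13, 11+6=17, 11+7=18, 11+10=21
Collecting distinct sums: A + B = {4, 5, 8, 9, 10, 12, 13, 14, 15, 16, 17, 18, 21}
|A + B| = 13

A + B = {4, 5, 8, 9, 10, 12, 13, 14, 15, 16, 17, 18, 21}


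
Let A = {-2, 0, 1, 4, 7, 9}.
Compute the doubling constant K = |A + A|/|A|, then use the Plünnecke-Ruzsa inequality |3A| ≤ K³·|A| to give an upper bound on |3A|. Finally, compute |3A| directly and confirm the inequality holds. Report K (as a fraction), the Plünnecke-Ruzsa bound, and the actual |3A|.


|A| = 6.
Step 1: Compute A + A by enumerating all 36 pairs.
A + A = {-4, -2, -1, 0, 1, 2, 4, 5, 7, 8, 9, 10, 11, 13, 14, 16, 18}, so |A + A| = 17.
Step 2: Doubling constant K = |A + A|/|A| = 17/6 = 17/6 ≈ 2.8333.
Step 3: Plünnecke-Ruzsa gives |3A| ≤ K³·|A| = (2.8333)³ · 6 ≈ 136.4722.
Step 4: Compute 3A = A + A + A directly by enumerating all triples (a,b,c) ∈ A³; |3A| = 31.
Step 5: Check 31 ≤ 136.4722? Yes ✓.

K = 17/6, Plünnecke-Ruzsa bound K³|A| ≈ 136.4722, |3A| = 31, inequality holds.


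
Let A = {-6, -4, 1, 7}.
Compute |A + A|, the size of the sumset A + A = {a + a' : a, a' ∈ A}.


A + A = {a + a' : a, a' ∈ A}; |A| = 4.
General bounds: 2|A| - 1 ≤ |A + A| ≤ |A|(|A|+1)/2, i.e. 7 ≤ |A + A| ≤ 10.
Lower bound 2|A|-1 is attained iff A is an arithmetic progression.
Enumerate sums a + a' for a ≤ a' (symmetric, so this suffices):
a = -6: -6+-6=-12, -6+-4=-10, -6+1=-5, -6+7=1
a = -4: -4+-4=-8, -4+1=-3, -4+7=3
a = 1: 1+1=2, 1+7=8
a = 7: 7+7=14
Distinct sums: {-12, -10, -8, -5, -3, 1, 2, 3, 8, 14}
|A + A| = 10

|A + A| = 10


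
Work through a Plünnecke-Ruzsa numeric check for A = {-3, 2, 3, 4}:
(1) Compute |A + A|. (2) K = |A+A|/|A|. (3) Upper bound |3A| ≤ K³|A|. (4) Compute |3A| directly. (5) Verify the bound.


|A| = 4.
Step 1: Compute A + A by enumerating all 16 pairs.
A + A = {-6, -1, 0, 1, 4, 5, 6, 7, 8}, so |A + A| = 9.
Step 2: Doubling constant K = |A + A|/|A| = 9/4 = 9/4 ≈ 2.2500.
Step 3: Plünnecke-Ruzsa gives |3A| ≤ K³·|A| = (2.2500)³ · 4 ≈ 45.5625.
Step 4: Compute 3A = A + A + A directly by enumerating all triples (a,b,c) ∈ A³; |3A| = 16.
Step 5: Check 16 ≤ 45.5625? Yes ✓.

K = 9/4, Plünnecke-Ruzsa bound K³|A| ≈ 45.5625, |3A| = 16, inequality holds.


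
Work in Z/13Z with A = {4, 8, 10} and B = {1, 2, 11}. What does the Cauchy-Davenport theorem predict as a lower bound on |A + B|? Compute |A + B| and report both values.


Cauchy-Davenport: |A + B| ≥ min(p, |A| + |B| - 1) for A, B nonempty in Z/pZ.
|A| = 3, |B| = 3, p = 13.
CD lower bound = min(13, 3 + 3 - 1) = min(13, 5) = 5.
Compute A + B mod 13 directly:
a = 4: 4+1=5, 4+2=6, 4+11=2
a = 8: 8+1=9, 8+2=10, 8+11=6
a = 10: 10+1=11, 10+2=12, 10+11=8
A + B = {2, 5, 6, 8, 9, 10, 11, 12}, so |A + B| = 8.
Verify: 8 ≥ 5? Yes ✓.

CD lower bound = 5, actual |A + B| = 8.


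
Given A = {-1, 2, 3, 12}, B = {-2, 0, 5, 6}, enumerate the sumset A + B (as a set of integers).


A + B = {a + b : a ∈ A, b ∈ B}.
Enumerate all |A|·|B| = 4·4 = 16 pairs (a, b) and collect distinct sums.
a = -1: -1+-2=-3, -1+0=-1, -1+5=4, -1+6=5
a = 2: 2+-2=0, 2+0=2, 2+5=7, 2+6=8
a = 3: 3+-2=1, 3+0=3, 3+5=8, 3+6=9
a = 12: 12+-2=10, 12+0=12, 12+5=17, 12+6=18
Collecting distinct sums: A + B = {-3, -1, 0, 1, 2, 3, 4, 5, 7, 8, 9, 10, 12, 17, 18}
|A + B| = 15

A + B = {-3, -1, 0, 1, 2, 3, 4, 5, 7, 8, 9, 10, 12, 17, 18}


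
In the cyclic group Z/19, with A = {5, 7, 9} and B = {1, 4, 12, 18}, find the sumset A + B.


Work in Z/19Z: reduce every sum a + b modulo 19.
Enumerate all 12 pairs:
a = 5: 5+1=6, 5+4=9, 5+12=17, 5+18=4
a = 7: 7+1=8, 7+4=11, 7+12=0, 7+18=6
a = 9: 9+1=10, 9+4=13, 9+12=2, 9+18=8
Distinct residues collected: {0, 2, 4, 6, 8, 9, 10, 11, 13, 17}
|A + B| = 10 (out of 19 total residues).

A + B = {0, 2, 4, 6, 8, 9, 10, 11, 13, 17}


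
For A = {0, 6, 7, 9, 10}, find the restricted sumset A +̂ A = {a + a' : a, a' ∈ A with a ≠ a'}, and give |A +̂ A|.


Restricted sumset: A +̂ A = {a + a' : a ∈ A, a' ∈ A, a ≠ a'}.
Equivalently, take A + A and drop any sum 2a that is achievable ONLY as a + a for a ∈ A (i.e. sums representable only with equal summands).
Enumerate pairs (a, a') with a < a' (symmetric, so each unordered pair gives one sum; this covers all a ≠ a'):
  0 + 6 = 6
  0 + 7 = 7
  0 + 9 = 9
  0 + 10 = 10
  6 + 7 = 13
  6 + 9 = 15
  6 + 10 = 16
  7 + 9 = 16
  7 + 10 = 17
  9 + 10 = 19
Collected distinct sums: {6, 7, 9, 10, 13, 15, 16, 17, 19}
|A +̂ A| = 9
(Reference bound: |A +̂ A| ≥ 2|A| - 3 for |A| ≥ 2, with |A| = 5 giving ≥ 7.)

|A +̂ A| = 9


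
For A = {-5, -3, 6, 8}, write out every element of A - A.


A - A = {a - a' : a, a' ∈ A}.
Compute a - a' for each ordered pair (a, a'):
a = -5: -5--5=0, -5--3=-2, -5-6=-11, -5-8=-13
a = -3: -3--5=2, -3--3=0, -3-6=-9, -3-8=-11
a = 6: 6--5=11, 6--3=9, 6-6=0, 6-8=-2
a = 8: 8--5=13, 8--3=11, 8-6=2, 8-8=0
Collecting distinct values (and noting 0 appears from a-a):
A - A = {-13, -11, -9, -2, 0, 2, 9, 11, 13}
|A - A| = 9

A - A = {-13, -11, -9, -2, 0, 2, 9, 11, 13}


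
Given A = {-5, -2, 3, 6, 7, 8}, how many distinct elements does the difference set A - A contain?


A - A = {a - a' : a, a' ∈ A}; |A| = 6.
Bounds: 2|A|-1 ≤ |A - A| ≤ |A|² - |A| + 1, i.e. 11 ≤ |A - A| ≤ 31.
Note: 0 ∈ A - A always (from a - a). The set is symmetric: if d ∈ A - A then -d ∈ A - A.
Enumerate nonzero differences d = a - a' with a > a' (then include -d):
Positive differences: {1, 2, 3, 4, 5, 8, 9, 10, 11, 12, 13}
Full difference set: {0} ∪ (positive diffs) ∪ (negative diffs).
|A - A| = 1 + 2·11 = 23 (matches direct enumeration: 23).

|A - A| = 23


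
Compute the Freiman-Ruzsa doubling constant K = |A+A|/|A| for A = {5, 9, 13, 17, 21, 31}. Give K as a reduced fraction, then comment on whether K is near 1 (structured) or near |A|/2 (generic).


|A| = 6.
Compute A + A by enumerating all 36 pairs.
A + A = {10, 14, 18, 22, 26, 30, 34, 36, 38, 40, 42, 44, 48, 52, 62}, so |A + A| = 15.
K = |A + A| / |A| = 15/6 = 5/2 ≈ 2.5000.
Reference: AP of size 6 gives K = 11/6 ≈ 1.8333; a fully generic set of size 6 gives K ≈ 3.5000.

|A| = 6, |A + A| = 15, K = 15/6 = 5/2.


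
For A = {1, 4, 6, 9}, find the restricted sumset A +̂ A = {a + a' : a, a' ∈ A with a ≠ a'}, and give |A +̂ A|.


Restricted sumset: A +̂ A = {a + a' : a ∈ A, a' ∈ A, a ≠ a'}.
Equivalently, take A + A and drop any sum 2a that is achievable ONLY as a + a for a ∈ A (i.e. sums representable only with equal summands).
Enumerate pairs (a, a') with a < a' (symmetric, so each unordered pair gives one sum; this covers all a ≠ a'):
  1 + 4 = 5
  1 + 6 = 7
  1 + 9 = 10
  4 + 6 = 10
  4 + 9 = 13
  6 + 9 = 15
Collected distinct sums: {5, 7, 10, 13, 15}
|A +̂ A| = 5
(Reference bound: |A +̂ A| ≥ 2|A| - 3 for |A| ≥ 2, with |A| = 4 giving ≥ 5.)

|A +̂ A| = 5


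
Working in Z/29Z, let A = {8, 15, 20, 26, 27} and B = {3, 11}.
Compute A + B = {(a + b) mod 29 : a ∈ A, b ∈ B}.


Work in Z/29Z: reduce every sum a + b modulo 29.
Enumerate all 10 pairs:
a = 8: 8+3=11, 8+11=19
a = 15: 15+3=18, 15+11=26
a = 20: 20+3=23, 20+11=2
a = 26: 26+3=0, 26+11=8
a = 27: 27+3=1, 27+11=9
Distinct residues collected: {0, 1, 2, 8, 9, 11, 18, 19, 23, 26}
|A + B| = 10 (out of 29 total residues).

A + B = {0, 1, 2, 8, 9, 11, 18, 19, 23, 26}


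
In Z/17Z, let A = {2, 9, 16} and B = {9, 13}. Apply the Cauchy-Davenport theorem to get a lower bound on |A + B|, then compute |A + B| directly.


Cauchy-Davenport: |A + B| ≥ min(p, |A| + |B| - 1) for A, B nonempty in Z/pZ.
|A| = 3, |B| = 2, p = 17.
CD lower bound = min(17, 3 + 2 - 1) = min(17, 4) = 4.
Compute A + B mod 17 directly:
a = 2: 2+9=11, 2+13=15
a = 9: 9+9=1, 9+13=5
a = 16: 16+9=8, 16+13=12
A + B = {1, 5, 8, 11, 12, 15}, so |A + B| = 6.
Verify: 6 ≥ 4? Yes ✓.

CD lower bound = 4, actual |A + B| = 6.


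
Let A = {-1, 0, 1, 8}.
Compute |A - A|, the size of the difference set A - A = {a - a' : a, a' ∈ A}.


A - A = {a - a' : a, a' ∈ A}; |A| = 4.
Bounds: 2|A|-1 ≤ |A - A| ≤ |A|² - |A| + 1, i.e. 7 ≤ |A - A| ≤ 13.
Note: 0 ∈ A - A always (from a - a). The set is symmetric: if d ∈ A - A then -d ∈ A - A.
Enumerate nonzero differences d = a - a' with a > a' (then include -d):
Positive differences: {1, 2, 7, 8, 9}
Full difference set: {0} ∪ (positive diffs) ∪ (negative diffs).
|A - A| = 1 + 2·5 = 11 (matches direct enumeration: 11).

|A - A| = 11


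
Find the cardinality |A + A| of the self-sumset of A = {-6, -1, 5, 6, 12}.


A + A = {a + a' : a, a' ∈ A}; |A| = 5.
General bounds: 2|A| - 1 ≤ |A + A| ≤ |A|(|A|+1)/2, i.e. 9 ≤ |A + A| ≤ 15.
Lower bound 2|A|-1 is attained iff A is an arithmetic progression.
Enumerate sums a + a' for a ≤ a' (symmetric, so this suffices):
a = -6: -6+-6=-12, -6+-1=-7, -6+5=-1, -6+6=0, -6+12=6
a = -1: -1+-1=-2, -1+5=4, -1+6=5, -1+12=11
a = 5: 5+5=10, 5+6=11, 5+12=17
a = 6: 6+6=12, 6+12=18
a = 12: 12+12=24
Distinct sums: {-12, -7, -2, -1, 0, 4, 5, 6, 10, 11, 12, 17, 18, 24}
|A + A| = 14

|A + A| = 14


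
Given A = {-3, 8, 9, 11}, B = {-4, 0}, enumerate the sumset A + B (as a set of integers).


A + B = {a + b : a ∈ A, b ∈ B}.
Enumerate all |A|·|B| = 4·2 = 8 pairs (a, b) and collect distinct sums.
a = -3: -3+-4=-7, -3+0=-3
a = 8: 8+-4=4, 8+0=8
a = 9: 9+-4=5, 9+0=9
a = 11: 11+-4=7, 11+0=11
Collecting distinct sums: A + B = {-7, -3, 4, 5, 7, 8, 9, 11}
|A + B| = 8

A + B = {-7, -3, 4, 5, 7, 8, 9, 11}


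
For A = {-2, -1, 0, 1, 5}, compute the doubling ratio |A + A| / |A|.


|A| = 5.
Compute A + A by enumerating all 25 pairs.
A + A = {-4, -3, -2, -1, 0, 1, 2, 3, 4, 5, 6, 10}, so |A + A| = 12.
K = |A + A| / |A| = 12/5 (already in lowest terms) ≈ 2.4000.
Reference: AP of size 5 gives K = 9/5 ≈ 1.8000; a fully generic set of size 5 gives K ≈ 3.0000.

|A| = 5, |A + A| = 12, K = 12/5.


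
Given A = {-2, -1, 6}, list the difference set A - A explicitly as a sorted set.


A - A = {a - a' : a, a' ∈ A}.
Compute a - a' for each ordered pair (a, a'):
a = -2: -2--2=0, -2--1=-1, -2-6=-8
a = -1: -1--2=1, -1--1=0, -1-6=-7
a = 6: 6--2=8, 6--1=7, 6-6=0
Collecting distinct values (and noting 0 appears from a-a):
A - A = {-8, -7, -1, 0, 1, 7, 8}
|A - A| = 7

A - A = {-8, -7, -1, 0, 1, 7, 8}


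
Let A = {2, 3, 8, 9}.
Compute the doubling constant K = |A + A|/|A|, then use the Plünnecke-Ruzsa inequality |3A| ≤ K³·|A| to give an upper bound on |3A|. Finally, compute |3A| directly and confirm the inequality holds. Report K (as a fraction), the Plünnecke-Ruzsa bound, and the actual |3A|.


|A| = 4.
Step 1: Compute A + A by enumerating all 16 pairs.
A + A = {4, 5, 6, 10, 11, 12, 16, 17, 18}, so |A + A| = 9.
Step 2: Doubling constant K = |A + A|/|A| = 9/4 = 9/4 ≈ 2.2500.
Step 3: Plünnecke-Ruzsa gives |3A| ≤ K³·|A| = (2.2500)³ · 4 ≈ 45.5625.
Step 4: Compute 3A = A + A + A directly by enumerating all triples (a,b,c) ∈ A³; |3A| = 16.
Step 5: Check 16 ≤ 45.5625? Yes ✓.

K = 9/4, Plünnecke-Ruzsa bound K³|A| ≈ 45.5625, |3A| = 16, inequality holds.


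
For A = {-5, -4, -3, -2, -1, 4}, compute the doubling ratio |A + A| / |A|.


|A| = 6.
Compute A + A by enumerating all 36 pairs.
A + A = {-10, -9, -8, -7, -6, -5, -4, -3, -2, -1, 0, 1, 2, 3, 8}, so |A + A| = 15.
K = |A + A| / |A| = 15/6 = 5/2 ≈ 2.5000.
Reference: AP of size 6 gives K = 11/6 ≈ 1.8333; a fully generic set of size 6 gives K ≈ 3.5000.

|A| = 6, |A + A| = 15, K = 15/6 = 5/2.


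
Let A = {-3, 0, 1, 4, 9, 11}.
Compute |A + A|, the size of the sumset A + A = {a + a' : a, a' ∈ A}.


A + A = {a + a' : a, a' ∈ A}; |A| = 6.
General bounds: 2|A| - 1 ≤ |A + A| ≤ |A|(|A|+1)/2, i.e. 11 ≤ |A + A| ≤ 21.
Lower bound 2|A|-1 is attained iff A is an arithmetic progression.
Enumerate sums a + a' for a ≤ a' (symmetric, so this suffices):
a = -3: -3+-3=-6, -3+0=-3, -3+1=-2, -3+4=1, -3+9=6, -3+11=8
a = 0: 0+0=0, 0+1=1, 0+4=4, 0+9=9, 0+11=11
a = 1: 1+1=2, 1+4=5, 1+9=10, 1+11=12
a = 4: 4+4=8, 4+9=13, 4+11=15
a = 9: 9+9=18, 9+11=20
a = 11: 11+11=22
Distinct sums: {-6, -3, -2, 0, 1, 2, 4, 5, 6, 8, 9, 10, 11, 12, 13, 15, 18, 20, 22}
|A + A| = 19

|A + A| = 19


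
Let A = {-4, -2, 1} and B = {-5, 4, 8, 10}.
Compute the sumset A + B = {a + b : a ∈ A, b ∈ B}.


A + B = {a + b : a ∈ A, b ∈ B}.
Enumerate all |A|·|B| = 3·4 = 12 pairs (a, b) and collect distinct sums.
a = -4: -4+-5=-9, -4+4=0, -4+8=4, -4+10=6
a = -2: -2+-5=-7, -2+4=2, -2+8=6, -2+10=8
a = 1: 1+-5=-4, 1+4=5, 1+8=9, 1+10=11
Collecting distinct sums: A + B = {-9, -7, -4, 0, 2, 4, 5, 6, 8, 9, 11}
|A + B| = 11

A + B = {-9, -7, -4, 0, 2, 4, 5, 6, 8, 9, 11}


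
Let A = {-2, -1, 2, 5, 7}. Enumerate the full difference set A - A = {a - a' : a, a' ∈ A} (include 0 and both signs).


A - A = {a - a' : a, a' ∈ A}.
Compute a - a' for each ordered pair (a, a'):
a = -2: -2--2=0, -2--1=-1, -2-2=-4, -2-5=-7, -2-7=-9
a = -1: -1--2=1, -1--1=0, -1-2=-3, -1-5=-6, -1-7=-8
a = 2: 2--2=4, 2--1=3, 2-2=0, 2-5=-3, 2-7=-5
a = 5: 5--2=7, 5--1=6, 5-2=3, 5-5=0, 5-7=-2
a = 7: 7--2=9, 7--1=8, 7-2=5, 7-5=2, 7-7=0
Collecting distinct values (and noting 0 appears from a-a):
A - A = {-9, -8, -7, -6, -5, -4, -3, -2, -1, 0, 1, 2, 3, 4, 5, 6, 7, 8, 9}
|A - A| = 19

A - A = {-9, -8, -7, -6, -5, -4, -3, -2, -1, 0, 1, 2, 3, 4, 5, 6, 7, 8, 9}
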